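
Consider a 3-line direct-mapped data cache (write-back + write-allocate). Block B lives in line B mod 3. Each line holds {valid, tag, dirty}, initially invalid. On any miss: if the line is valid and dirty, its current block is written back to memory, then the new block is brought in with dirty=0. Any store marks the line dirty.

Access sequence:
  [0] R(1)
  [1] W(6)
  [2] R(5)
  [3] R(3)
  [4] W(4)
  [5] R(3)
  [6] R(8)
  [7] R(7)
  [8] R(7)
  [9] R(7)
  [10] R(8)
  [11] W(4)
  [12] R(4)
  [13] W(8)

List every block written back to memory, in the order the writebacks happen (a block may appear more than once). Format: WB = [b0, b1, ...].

0: R B1 -> L1 miss  d=-]
1: W B6 -> L0 miss  d=D]
2: R B5 -> L2 miss  d=-]
3: R B3 -> L0 miss wb->B6  d=-]
4: W B4 -> L1 miss  d=D]
5: R B3 -> L0 hit  d=-]
6: R B8 -> L2 miss  d=-]
7: R B7 -> L1 miss wb->B4  d=-]
8: R B7 -> L1 hit  d=-]
9: R B7 -> L1 hit  d=-]
10: R B8 -> L2 hit  d=-]
11: W B4 -> L1 miss  d=D]
12: R B4 -> L1 hit  d=D]
13: W B8 -> L2 hit  d=D]

WB = [6, 4]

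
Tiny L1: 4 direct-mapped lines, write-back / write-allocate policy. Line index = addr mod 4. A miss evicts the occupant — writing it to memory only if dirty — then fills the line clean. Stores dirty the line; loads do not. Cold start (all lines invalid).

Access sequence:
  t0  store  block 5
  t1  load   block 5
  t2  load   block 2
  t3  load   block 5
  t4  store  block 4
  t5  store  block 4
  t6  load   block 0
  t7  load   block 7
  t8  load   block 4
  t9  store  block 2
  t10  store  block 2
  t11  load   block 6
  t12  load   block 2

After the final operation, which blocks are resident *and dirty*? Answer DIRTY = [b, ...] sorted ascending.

DIRTY = [5]

  0 | W B5 → L1 miss [D]
  1 | R B5 → L1 hit [D]
  2 | R B2 → L2 miss [-]
  3 | R B5 → L1 hit [D]
  4 | W B4 → L0 miss [D]
  5 | W B4 → L0 hit [D]
  6 | R B0 → L0 miss wb→B4 [-]
  7 | R B7 → L3 miss [-]
  8 | R B4 → L0 miss [-]
  9 | W B2 → L2 hit [D]
  10 | W B2 → L2 hit [D]
  11 | R B6 → L2 miss wb→B2 [-]
  12 | R B2 → L2 miss [-]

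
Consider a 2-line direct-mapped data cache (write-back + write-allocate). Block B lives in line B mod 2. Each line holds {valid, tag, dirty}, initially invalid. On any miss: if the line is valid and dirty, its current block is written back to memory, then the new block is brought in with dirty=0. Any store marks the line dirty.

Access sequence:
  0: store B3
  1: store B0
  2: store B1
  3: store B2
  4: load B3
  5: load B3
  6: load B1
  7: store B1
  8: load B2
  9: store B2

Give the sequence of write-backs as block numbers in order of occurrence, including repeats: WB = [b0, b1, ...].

WB = [3, 0, 1]

  0 | W B3 → L1 miss [D]
  1 | W B0 → L0 miss [D]
  2 | W B1 → L1 miss wb→B3 [D]
  3 | W B2 → L0 miss wb→B0 [D]
  4 | R B3 → L1 miss wb→B1 [-]
  5 | R B3 → L1 hit [-]
  6 | R B1 → L1 miss [-]
  7 | W B1 → L1 hit [D]
  8 | R B2 → L0 hit [D]
  9 | W B2 → L0 hit [D]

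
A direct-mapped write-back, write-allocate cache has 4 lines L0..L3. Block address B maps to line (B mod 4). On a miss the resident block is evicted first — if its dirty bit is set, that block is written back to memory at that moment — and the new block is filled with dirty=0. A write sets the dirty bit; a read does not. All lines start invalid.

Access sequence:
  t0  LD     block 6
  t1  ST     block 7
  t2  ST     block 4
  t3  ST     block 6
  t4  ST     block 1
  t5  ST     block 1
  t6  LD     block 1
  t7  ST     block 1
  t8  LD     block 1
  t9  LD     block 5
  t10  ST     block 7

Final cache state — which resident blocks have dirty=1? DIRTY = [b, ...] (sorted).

0: R B6 → L2 miss [-]
1: W B7 → L3 miss [D]
2: W B4 → L0 miss [D]
3: W B6 → L2 hit [D]
4: W B1 → L1 miss [D]
5: W B1 → L1 hit [D]
6: R B1 → L1 hit [D]
7: W B1 → L1 hit [D]
8: R B1 → L1 hit [D]
9: R B5 → L1 miss wb→B1 [-]
10: W B7 → L3 hit [D]

DIRTY = [4, 6, 7]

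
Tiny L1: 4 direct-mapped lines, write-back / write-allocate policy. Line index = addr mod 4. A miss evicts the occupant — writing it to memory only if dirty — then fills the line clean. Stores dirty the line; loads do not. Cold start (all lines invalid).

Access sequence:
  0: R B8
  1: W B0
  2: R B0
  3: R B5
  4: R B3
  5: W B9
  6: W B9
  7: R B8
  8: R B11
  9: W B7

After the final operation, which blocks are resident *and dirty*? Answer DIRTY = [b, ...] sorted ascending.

0: R B8 → L0 miss [-]
1: W B0 → L0 miss [D]
2: R B0 → L0 hit [D]
3: R B5 → L1 miss [-]
4: R B3 → L3 miss [-]
5: W B9 → L1 miss [D]
6: W B9 → L1 hit [D]
7: R B8 → L0 miss wb→B0 [-]
8: R B11 → L3 miss [-]
9: W B7 → L3 miss [D]

DIRTY = [7, 9]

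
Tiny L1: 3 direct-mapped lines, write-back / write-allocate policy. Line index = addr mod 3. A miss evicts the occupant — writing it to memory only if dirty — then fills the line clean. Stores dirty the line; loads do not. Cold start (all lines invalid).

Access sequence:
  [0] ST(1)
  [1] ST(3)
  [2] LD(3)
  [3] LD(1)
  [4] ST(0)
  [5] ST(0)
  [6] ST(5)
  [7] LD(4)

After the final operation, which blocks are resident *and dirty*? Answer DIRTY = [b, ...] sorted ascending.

DIRTY = [0, 5]

  0 | W B1 → L1 miss [D]
  1 | W B3 → L0 miss [D]
  2 | R B3 → L0 hit [D]
  3 | R B1 → L1 hit [D]
  4 | W B0 → L0 miss wb→B3 [D]
  5 | W B0 → L0 hit [D]
  6 | W B5 → L2 miss [D]
  7 | R B4 → L1 miss wb→B1 [-]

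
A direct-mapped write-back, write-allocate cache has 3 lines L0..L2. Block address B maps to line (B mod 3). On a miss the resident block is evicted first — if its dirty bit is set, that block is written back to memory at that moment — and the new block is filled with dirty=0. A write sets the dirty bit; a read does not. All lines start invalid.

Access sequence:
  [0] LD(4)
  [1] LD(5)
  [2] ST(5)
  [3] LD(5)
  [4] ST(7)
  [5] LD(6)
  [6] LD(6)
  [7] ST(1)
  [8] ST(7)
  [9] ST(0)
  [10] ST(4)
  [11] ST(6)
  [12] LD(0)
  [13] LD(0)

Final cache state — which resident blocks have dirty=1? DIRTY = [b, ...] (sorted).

DIRTY = [4, 5]

0: R B4 -> L1 miss  d=-]
1: R B5 -> L2 miss  d=-]
2: W B5 -> L2 hit  d=D]
3: R B5 -> L2 hit  d=D]
4: W B7 -> L1 miss  d=D]
5: R B6 -> L0 miss  d=-]
6: R B6 -> L0 hit  d=-]
7: W B1 -> L1 miss wb->B7  d=D]
8: W B7 -> L1 miss wb->B1  d=D]
9: W B0 -> L0 miss  d=D]
10: W B4 -> L1 miss wb->B7  d=D]
11: W B6 -> L0 miss wb->B0  d=D]
12: R B0 -> L0 miss wb->B6  d=-]
13: R B0 -> L0 hit  d=-]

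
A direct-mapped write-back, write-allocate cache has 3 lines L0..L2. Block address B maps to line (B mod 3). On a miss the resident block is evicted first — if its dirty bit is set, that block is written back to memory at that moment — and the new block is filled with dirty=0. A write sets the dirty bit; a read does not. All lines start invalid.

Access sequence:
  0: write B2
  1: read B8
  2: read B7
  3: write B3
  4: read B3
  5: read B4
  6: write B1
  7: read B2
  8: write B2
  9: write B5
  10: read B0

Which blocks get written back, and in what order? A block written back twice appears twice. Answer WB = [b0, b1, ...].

  0 | W B2 → L2 miss [D]
  1 | R B8 → L2 miss wb→B2 [-]
  2 | R B7 → L1 miss [-]
  3 | W B3 → L0 miss [D]
  4 | R B3 → L0 hit [D]
  5 | R B4 → L1 miss [-]
  6 | W B1 → L1 miss [D]
  7 | R B2 → L2 miss [-]
  8 | W B2 → L2 hit [D]
  9 | W B5 → L2 miss wb→B2 [D]
  10 | R B0 → L0 miss wb→B3 [-]

WB = [2, 2, 3]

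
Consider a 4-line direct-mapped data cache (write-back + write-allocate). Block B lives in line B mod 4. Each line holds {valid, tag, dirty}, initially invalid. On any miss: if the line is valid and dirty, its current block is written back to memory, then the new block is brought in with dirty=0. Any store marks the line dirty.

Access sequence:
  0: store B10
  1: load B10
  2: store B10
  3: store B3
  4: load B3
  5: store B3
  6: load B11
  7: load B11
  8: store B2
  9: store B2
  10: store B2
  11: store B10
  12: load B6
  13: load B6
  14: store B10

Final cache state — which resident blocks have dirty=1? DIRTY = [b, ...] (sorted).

DIRTY = [10]

  0 | W B10 → L2 miss [D]
  1 | R B10 → L2 hit [D]
  2 | W B10 → L2 hit [D]
  3 | W B3 → L3 miss [D]
  4 | R B3 → L3 hit [D]
  5 | W B3 → L3 hit [D]
  6 | R B11 → L3 miss wb→B3 [-]
  7 | R B11 → L3 hit [-]
  8 | W B2 → L2 miss wb→B10 [D]
  9 | W B2 → L2 hit [D]
  10 | W B2 → L2 hit [D]
  11 | W B10 → L2 miss wb→B2 [D]
  12 | R B6 → L2 miss wb→B10 [-]
  13 | R B6 → L2 hit [-]
  14 | W B10 → L2 miss [D]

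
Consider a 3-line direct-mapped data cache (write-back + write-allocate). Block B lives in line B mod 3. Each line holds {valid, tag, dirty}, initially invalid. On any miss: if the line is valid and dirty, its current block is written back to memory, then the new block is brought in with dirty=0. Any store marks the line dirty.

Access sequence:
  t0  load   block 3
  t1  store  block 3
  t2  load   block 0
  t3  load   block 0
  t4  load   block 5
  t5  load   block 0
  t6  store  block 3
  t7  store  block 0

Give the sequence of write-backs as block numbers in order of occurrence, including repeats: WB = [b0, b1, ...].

WB = [3, 3]

  0 | R B3 → L0 miss [-]
  1 | W B3 → L0 hit [D]
  2 | R B0 → L0 miss wb→B3 [-]
  3 | R B0 → L0 hit [-]
  4 | R B5 → L2 miss [-]
  5 | R B0 → L0 hit [-]
  6 | W B3 → L0 miss [D]
  7 | W B0 → L0 miss wb→B3 [D]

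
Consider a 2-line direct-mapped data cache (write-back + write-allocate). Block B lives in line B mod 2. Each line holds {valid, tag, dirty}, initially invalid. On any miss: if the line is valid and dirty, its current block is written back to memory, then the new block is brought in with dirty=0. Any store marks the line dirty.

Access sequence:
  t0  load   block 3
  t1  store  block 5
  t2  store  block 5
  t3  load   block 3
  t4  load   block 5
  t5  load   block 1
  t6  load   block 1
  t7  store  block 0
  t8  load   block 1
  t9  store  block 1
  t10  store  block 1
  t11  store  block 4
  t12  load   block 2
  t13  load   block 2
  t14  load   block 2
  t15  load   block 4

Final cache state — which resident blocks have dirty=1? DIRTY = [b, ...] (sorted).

  0 | R B3 → L1 miss [-]
  1 | W B5 → L1 miss [D]
  2 | W B5 → L1 hit [D]
  3 | R B3 → L1 miss wb→B5 [-]
  4 | R B5 → L1 miss [-]
  5 | R B1 → L1 miss [-]
  6 | R B1 → L1 hit [-]
  7 | W B0 → L0 miss [D]
  8 | R B1 → L1 hit [-]
  9 | W B1 → L1 hit [D]
  10 | W B1 → L1 hit [D]
  11 | W B4 → L0 miss wb→B0 [D]
  12 | R B2 → L0 miss wb→B4 [-]
  13 | R B2 → L0 hit [-]
  14 | R B2 → L0 hit [-]
  15 | R B4 → L0 miss [-]

DIRTY = [1]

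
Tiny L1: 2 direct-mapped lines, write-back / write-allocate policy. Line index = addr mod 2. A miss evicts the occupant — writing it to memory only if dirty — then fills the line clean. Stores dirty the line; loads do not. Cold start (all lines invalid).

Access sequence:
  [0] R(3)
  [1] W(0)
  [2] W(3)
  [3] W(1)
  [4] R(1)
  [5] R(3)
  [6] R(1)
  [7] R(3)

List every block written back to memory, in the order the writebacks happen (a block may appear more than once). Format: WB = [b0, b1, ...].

WB = [3, 1]

  0 | R B3 → L1 miss [-]
  1 | W B0 → L0 miss [D]
  2 | W B3 → L1 hit [D]
  3 | W B1 → L1 miss wb→B3 [D]
  4 | R B1 → L1 hit [D]
  5 | R B3 → L1 miss wb→B1 [-]
  6 | R B1 → L1 miss [-]
  7 | R B3 → L1 miss [-]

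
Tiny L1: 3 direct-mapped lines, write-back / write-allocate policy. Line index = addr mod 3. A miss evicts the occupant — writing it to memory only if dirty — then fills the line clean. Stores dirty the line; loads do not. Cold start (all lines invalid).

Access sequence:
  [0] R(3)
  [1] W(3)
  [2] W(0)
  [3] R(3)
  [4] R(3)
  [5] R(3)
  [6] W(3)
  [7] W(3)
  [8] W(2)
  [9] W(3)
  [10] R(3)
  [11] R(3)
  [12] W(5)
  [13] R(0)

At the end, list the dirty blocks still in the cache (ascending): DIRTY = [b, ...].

0: R B3 → L0 miss [-]
1: W B3 → L0 hit [D]
2: W B0 → L0 miss wb→B3 [D]
3: R B3 → L0 miss wb→B0 [-]
4: R B3 → L0 hit [-]
5: R B3 → L0 hit [-]
6: W B3 → L0 hit [D]
7: W B3 → L0 hit [D]
8: W B2 → L2 miss [D]
9: W B3 → L0 hit [D]
10: R B3 → L0 hit [D]
11: R B3 → L0 hit [D]
12: W B5 → L2 miss wb→B2 [D]
13: R B0 → L0 miss wb→B3 [-]

DIRTY = [5]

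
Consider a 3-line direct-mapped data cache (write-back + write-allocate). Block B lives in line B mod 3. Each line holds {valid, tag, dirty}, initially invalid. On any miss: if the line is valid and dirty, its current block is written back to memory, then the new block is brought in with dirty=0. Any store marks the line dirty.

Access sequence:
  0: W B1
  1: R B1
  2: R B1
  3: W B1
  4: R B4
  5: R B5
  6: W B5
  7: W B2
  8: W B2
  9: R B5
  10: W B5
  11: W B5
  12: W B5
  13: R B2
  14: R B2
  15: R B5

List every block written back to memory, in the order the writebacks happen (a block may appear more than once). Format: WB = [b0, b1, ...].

WB = [1, 5, 2, 5]

  0 | W B1 → L1 miss [D]
  1 | R B1 → L1 hit [D]
  2 | R B1 → L1 hit [D]
  3 | W B1 → L1 hit [D]
  4 | R B4 → L1 miss wb→B1 [-]
  5 | R B5 → L2 miss [-]
  6 | W B5 → L2 hit [D]
  7 | W B2 → L2 miss wb→B5 [D]
  8 | W B2 → L2 hit [D]
  9 | R B5 → L2 miss wb→B2 [-]
  10 | W B5 → L2 hit [D]
  11 | W B5 → L2 hit [D]
  12 | W B5 → L2 hit [D]
  13 | R B2 → L2 miss wb→B5 [-]
  14 | R B2 → L2 hit [-]
  15 | R B5 → L2 miss [-]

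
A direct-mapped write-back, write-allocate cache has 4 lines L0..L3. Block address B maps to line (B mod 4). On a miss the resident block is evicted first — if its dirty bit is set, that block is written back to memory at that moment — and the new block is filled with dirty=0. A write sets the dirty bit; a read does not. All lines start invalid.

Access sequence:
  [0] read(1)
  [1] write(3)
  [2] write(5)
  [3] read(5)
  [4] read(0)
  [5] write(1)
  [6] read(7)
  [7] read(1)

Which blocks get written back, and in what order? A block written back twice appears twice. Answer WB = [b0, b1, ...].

0: R B1 → L1 miss [-]
1: W B3 → L3 miss [D]
2: W B5 → L1 miss [D]
3: R B5 → L1 hit [D]
4: R B0 → L0 miss [-]
5: W B1 → L1 miss wb→B5 [D]
6: R B7 → L3 miss wb→B3 [-]
7: R B1 → L1 hit [D]

WB = [5, 3]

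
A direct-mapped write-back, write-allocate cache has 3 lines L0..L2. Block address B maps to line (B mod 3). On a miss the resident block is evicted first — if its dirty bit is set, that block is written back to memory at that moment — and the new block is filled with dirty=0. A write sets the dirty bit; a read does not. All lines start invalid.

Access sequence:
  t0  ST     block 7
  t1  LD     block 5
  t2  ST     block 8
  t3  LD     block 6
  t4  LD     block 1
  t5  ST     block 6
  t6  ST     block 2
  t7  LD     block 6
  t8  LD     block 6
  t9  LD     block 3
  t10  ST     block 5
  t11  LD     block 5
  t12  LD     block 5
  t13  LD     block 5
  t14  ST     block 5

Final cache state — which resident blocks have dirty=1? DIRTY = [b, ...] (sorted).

  0 | W B7 → L1 miss [D]
  1 | R B5 → L2 miss [-]
  2 | W B8 → L2 miss [D]
  3 | R B6 → L0 miss [-]
  4 | R B1 → L1 miss wb→B7 [-]
  5 | W B6 → L0 hit [D]
  6 | W B2 → L2 miss wb→B8 [D]
  7 | R B6 → L0 hit [D]
  8 | R B6 → L0 hit [D]
  9 | R B3 → L0 miss wb→B6 [-]
  10 | W B5 → L2 miss wb→B2 [D]
  11 | R B5 → L2 hit [D]
  12 | R B5 → L2 hit [D]
  13 | R B5 → L2 hit [D]
  14 | W B5 → L2 hit [D]

DIRTY = [5]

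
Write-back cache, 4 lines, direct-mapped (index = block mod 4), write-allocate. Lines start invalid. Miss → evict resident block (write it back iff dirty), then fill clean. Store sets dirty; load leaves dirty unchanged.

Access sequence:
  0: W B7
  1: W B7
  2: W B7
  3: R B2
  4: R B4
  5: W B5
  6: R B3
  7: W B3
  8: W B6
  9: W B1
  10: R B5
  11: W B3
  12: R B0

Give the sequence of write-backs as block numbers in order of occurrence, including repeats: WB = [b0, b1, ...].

WB = [7, 5, 1]

0: W B7 -> L3 miss  d=D]
1: W B7 -> L3 hit  d=D]
2: W B7 -> L3 hit  d=D]
3: R B2 -> L2 miss  d=-]
4: R B4 -> L0 miss  d=-]
5: W B5 -> L1 miss  d=D]
6: R B3 -> L3 miss wb->B7  d=-]
7: W B3 -> L3 hit  d=D]
8: W B6 -> L2 miss  d=D]
9: W B1 -> L1 miss wb->B5  d=D]
10: R B5 -> L1 miss wb->B1  d=-]
11: W B3 -> L3 hit  d=D]
12: R B0 -> L0 miss  d=-]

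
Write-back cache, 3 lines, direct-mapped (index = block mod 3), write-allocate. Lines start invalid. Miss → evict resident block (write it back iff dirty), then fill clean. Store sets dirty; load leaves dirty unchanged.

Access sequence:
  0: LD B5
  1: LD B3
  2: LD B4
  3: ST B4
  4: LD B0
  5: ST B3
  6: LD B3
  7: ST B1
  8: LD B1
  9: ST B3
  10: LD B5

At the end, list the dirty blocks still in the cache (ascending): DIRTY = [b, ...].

  0 | R B5 → L2 miss [-]
  1 | R B3 → L0 miss [-]
  2 | R B4 → L1 miss [-]
  3 | W B4 → L1 hit [D]
  4 | R B0 → L0 miss [-]
  5 | W B3 → L0 miss [D]
  6 | R B3 → L0 hit [D]
  7 | W B1 → L1 miss wb→B4 [D]
  8 | R B1 → L1 hit [D]
  9 | W B3 → L0 hit [D]
  10 | R B5 → L2 hit [-]

DIRTY = [1, 3]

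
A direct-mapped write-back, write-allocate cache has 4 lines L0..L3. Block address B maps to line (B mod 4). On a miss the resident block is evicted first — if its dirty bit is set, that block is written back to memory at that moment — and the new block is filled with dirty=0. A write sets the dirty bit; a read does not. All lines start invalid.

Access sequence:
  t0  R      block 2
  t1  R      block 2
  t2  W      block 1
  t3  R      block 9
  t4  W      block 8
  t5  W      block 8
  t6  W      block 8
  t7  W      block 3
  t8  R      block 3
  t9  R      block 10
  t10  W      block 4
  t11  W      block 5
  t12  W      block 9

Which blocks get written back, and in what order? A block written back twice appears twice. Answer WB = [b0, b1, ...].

WB = [1, 8, 5]

0: R B2 → L2 miss [-]
1: R B2 → L2 hit [-]
2: W B1 → L1 miss [D]
3: R B9 → L1 miss wb→B1 [-]
4: W B8 → L0 miss [D]
5: W B8 → L0 hit [D]
6: W B8 → L0 hit [D]
7: W B3 → L3 miss [D]
8: R B3 → L3 hit [D]
9: R B10 → L2 miss [-]
10: W B4 → L0 miss wb→B8 [D]
11: W B5 → L1 miss [D]
12: W B9 → L1 miss wb→B5 [D]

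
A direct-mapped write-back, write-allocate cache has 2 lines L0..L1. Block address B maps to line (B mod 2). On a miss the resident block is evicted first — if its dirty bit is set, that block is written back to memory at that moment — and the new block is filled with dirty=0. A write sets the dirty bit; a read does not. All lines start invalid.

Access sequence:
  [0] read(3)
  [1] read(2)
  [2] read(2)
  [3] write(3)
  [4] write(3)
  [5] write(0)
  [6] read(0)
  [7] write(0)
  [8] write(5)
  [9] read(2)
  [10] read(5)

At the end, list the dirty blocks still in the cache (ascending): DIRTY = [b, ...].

DIRTY = [5]

  0 | R B3 → L1 miss [-]
  1 | R B2 → L0 miss [-]
  2 | R B2 → L0 hit [-]
  3 | W B3 → L1 hit [D]
  4 | W B3 → L1 hit [D]
  5 | W B0 → L0 miss [D]
  6 | R B0 → L0 hit [D]
  7 | W B0 → L0 hit [D]
  8 | W B5 → L1 miss wb→B3 [D]
  9 | R B2 → L0 miss wb→B0 [-]
  10 | R B5 → L1 hit [D]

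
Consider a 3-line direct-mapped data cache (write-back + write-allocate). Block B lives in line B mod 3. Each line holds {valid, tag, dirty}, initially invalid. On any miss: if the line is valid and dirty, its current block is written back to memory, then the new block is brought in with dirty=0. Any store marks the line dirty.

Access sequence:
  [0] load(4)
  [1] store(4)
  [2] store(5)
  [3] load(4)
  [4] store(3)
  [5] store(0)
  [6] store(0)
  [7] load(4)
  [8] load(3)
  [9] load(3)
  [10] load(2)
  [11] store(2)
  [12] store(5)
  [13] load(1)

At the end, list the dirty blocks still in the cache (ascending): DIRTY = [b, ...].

DIRTY = [5]

  0 | R B4 → L1 miss [-]
  1 | W B4 → L1 hit [D]
  2 | W B5 → L2 miss [D]
  3 | R B4 → L1 hit [D]
  4 | W B3 → L0 miss [D]
  5 | W B0 → L0 miss wb→B3 [D]
  6 | W B0 → L0 hit [D]
  7 | R B4 → L1 hit [D]
  8 | R B3 → L0 miss wb→B0 [-]
  9 | R B3 → L0 hit [-]
  10 | R B2 → L2 miss wb→B5 [-]
  11 | W B2 → L2 hit [D]
  12 | W B5 → L2 miss wb→B2 [D]
  13 | R B1 → L1 miss wb→B4 [-]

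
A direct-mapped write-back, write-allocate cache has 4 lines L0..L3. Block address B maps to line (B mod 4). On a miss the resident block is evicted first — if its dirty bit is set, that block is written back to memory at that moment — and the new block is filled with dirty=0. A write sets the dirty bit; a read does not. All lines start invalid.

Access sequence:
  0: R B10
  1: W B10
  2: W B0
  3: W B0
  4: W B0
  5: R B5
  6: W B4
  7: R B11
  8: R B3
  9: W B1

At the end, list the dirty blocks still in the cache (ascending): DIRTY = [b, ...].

DIRTY = [1, 4, 10]

  0 | R B10 → L2 miss [-]
  1 | W B10 → L2 hit [D]
  2 | W B0 → L0 miss [D]
  3 | W B0 → L0 hit [D]
  4 | W B0 → L0 hit [D]
  5 | R B5 → L1 miss [-]
  6 | W B4 → L0 miss wb→B0 [D]
  7 | R B11 → L3 miss [-]
  8 | R B3 → L3 miss [-]
  9 | W B1 → L1 miss [D]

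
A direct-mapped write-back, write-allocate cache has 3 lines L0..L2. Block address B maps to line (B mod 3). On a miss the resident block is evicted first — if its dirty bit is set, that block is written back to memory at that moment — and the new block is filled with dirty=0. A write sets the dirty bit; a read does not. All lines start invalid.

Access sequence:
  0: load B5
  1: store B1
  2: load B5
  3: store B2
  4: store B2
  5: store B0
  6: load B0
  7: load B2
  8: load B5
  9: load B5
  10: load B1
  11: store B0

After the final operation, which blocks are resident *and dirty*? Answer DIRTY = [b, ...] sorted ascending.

  0 | R B5 → L2 miss [-]
  1 | W B1 → L1 miss [D]
  2 | R B5 → L2 hit [-]
  3 | W B2 → L2 miss [D]
  4 | W B2 → L2 hit [D]
  5 | W B0 → L0 miss [D]
  6 | R B0 → L0 hit [D]
  7 | R B2 → L2 hit [D]
  8 | R B5 → L2 miss wb→B2 [-]
  9 | R B5 → L2 hit [-]
  10 | R B1 → L1 hit [D]
  11 | W B0 → L0 hit [D]

DIRTY = [0, 1]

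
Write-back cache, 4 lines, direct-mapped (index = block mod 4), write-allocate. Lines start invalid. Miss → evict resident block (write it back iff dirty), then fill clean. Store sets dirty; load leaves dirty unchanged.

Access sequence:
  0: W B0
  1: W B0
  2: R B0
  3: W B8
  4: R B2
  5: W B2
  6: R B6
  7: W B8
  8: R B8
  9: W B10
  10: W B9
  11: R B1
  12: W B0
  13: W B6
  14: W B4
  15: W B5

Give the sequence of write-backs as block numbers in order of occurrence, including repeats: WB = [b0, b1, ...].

0: W B0 -> L0 miss  d=D]
1: W B0 -> L0 hit  d=D]
2: R B0 -> L0 hit  d=D]
3: W B8 -> L0 miss wb->B0  d=D]
4: R B2 -> L2 miss  d=-]
5: W B2 -> L2 hit  d=D]
6: R B6 -> L2 miss wb->B2  d=-]
7: W B8 -> L0 hit  d=D]
8: R B8 -> L0 hit  d=D]
9: W B10 -> L2 miss  d=D]
10: W B9 -> L1 miss  d=D]
11: R B1 -> L1 miss wb->B9  d=-]
12: W B0 -> L0 miss wb->B8  d=D]
13: W B6 -> L2 miss wb->B10  d=D]
14: W B4 -> L0 miss wb->B0  d=D]
15: W B5 -> L1 miss  d=D]

WB = [0, 2, 9, 8, 10, 0]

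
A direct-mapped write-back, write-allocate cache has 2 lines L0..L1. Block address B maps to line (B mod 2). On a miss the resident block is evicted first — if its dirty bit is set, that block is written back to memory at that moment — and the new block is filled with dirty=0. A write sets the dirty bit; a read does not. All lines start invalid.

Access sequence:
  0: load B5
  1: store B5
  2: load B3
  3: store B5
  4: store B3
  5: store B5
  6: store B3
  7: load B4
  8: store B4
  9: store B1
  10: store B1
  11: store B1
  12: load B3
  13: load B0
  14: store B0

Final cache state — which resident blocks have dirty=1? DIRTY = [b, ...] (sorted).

DIRTY = [0]

0: R B5 → L1 miss [-]
1: W B5 → L1 hit [D]
2: R B3 → L1 miss wb→B5 [-]
3: W B5 → L1 miss [D]
4: W B3 → L1 miss wb→B5 [D]
5: W B5 → L1 miss wb→B3 [D]
6: W B3 → L1 miss wb→B5 [D]
7: R B4 → L0 miss [-]
8: W B4 → L0 hit [D]
9: W B1 → L1 miss wb→B3 [D]
10: W B1 → L1 hit [D]
11: W B1 → L1 hit [D]
12: R B3 → L1 miss wb→B1 [-]
13: R B0 → L0 miss wb→B4 [-]
14: W B0 → L0 hit [D]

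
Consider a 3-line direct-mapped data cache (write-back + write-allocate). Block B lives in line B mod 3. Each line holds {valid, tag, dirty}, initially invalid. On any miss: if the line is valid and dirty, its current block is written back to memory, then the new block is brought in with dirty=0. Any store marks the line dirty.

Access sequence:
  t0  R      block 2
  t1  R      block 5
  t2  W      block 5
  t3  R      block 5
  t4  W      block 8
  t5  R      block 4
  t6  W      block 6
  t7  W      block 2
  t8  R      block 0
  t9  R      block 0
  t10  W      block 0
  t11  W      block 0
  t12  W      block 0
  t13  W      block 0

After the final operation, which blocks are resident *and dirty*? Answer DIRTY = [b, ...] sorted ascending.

DIRTY = [0, 2]

0: R B2 -> L2 miss  d=-]
1: R B5 -> L2 miss  d=-]
2: W B5 -> L2 hit  d=D]
3: R B5 -> L2 hit  d=D]
4: W B8 -> L2 miss wb->B5  d=D]
5: R B4 -> L1 miss  d=-]
6: W B6 -> L0 miss  d=D]
7: W B2 -> L2 miss wb->B8  d=D]
8: R B0 -> L0 miss wb->B6  d=-]
9: R B0 -> L0 hit  d=-]
10: W B0 -> L0 hit  d=D]
11: W B0 -> L0 hit  d=D]
12: W B0 -> L0 hit  d=D]
13: W B0 -> L0 hit  d=D]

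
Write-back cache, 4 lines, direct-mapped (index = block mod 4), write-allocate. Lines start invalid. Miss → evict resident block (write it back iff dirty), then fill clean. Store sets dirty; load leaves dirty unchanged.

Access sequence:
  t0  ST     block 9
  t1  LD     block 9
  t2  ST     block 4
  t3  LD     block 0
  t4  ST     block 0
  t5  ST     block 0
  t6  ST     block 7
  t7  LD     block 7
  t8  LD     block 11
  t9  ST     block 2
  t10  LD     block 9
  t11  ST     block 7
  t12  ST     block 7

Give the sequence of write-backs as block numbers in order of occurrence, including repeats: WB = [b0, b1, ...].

WB = [4, 7]

0: W B9 -> L1 miss  d=D]
1: R B9 -> L1 hit  d=D]
2: W B4 -> L0 miss  d=D]
3: R B0 -> L0 miss wb->B4  d=-]
4: W B0 -> L0 hit  d=D]
5: W B0 -> L0 hit  d=D]
6: W B7 -> L3 miss  d=D]
7: R B7 -> L3 hit  d=D]
8: R B11 -> L3 miss wb->B7  d=-]
9: W B2 -> L2 miss  d=D]
10: R B9 -> L1 hit  d=D]
11: W B7 -> L3 miss  d=D]
12: W B7 -> L3 hit  d=D]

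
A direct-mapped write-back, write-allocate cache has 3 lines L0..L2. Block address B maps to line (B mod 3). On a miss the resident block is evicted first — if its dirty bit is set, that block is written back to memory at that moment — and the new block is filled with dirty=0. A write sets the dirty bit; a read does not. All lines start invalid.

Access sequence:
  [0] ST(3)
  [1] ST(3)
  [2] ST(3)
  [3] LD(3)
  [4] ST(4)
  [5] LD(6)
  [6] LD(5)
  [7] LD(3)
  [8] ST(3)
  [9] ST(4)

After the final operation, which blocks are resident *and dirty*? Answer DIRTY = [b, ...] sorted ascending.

0: W B3 -> L0 miss  d=D]
1: W B3 -> L0 hit  d=D]
2: W B3 -> L0 hit  d=D]
3: R B3 -> L0 hit  d=D]
4: W B4 -> L1 miss  d=D]
5: R B6 -> L0 miss wb->B3  d=-]
6: R B5 -> L2 miss  d=-]
7: R B3 -> L0 miss  d=-]
8: W B3 -> L0 hit  d=D]
9: W B4 -> L1 hit  d=D]

DIRTY = [3, 4]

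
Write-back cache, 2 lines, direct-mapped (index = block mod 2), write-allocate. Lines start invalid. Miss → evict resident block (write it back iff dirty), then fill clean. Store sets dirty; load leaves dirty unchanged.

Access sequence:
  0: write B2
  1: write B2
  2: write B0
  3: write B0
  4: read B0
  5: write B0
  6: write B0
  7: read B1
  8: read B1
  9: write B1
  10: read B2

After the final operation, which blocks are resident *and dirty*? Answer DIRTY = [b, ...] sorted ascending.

DIRTY = [1]

0: W B2 → L0 miss [D]
1: W B2 → L0 hit [D]
2: W B0 → L0 miss wb→B2 [D]
3: W B0 → L0 hit [D]
4: R B0 → L0 hit [D]
5: W B0 → L0 hit [D]
6: W B0 → L0 hit [D]
7: R B1 → L1 miss [-]
8: R B1 → L1 hit [-]
9: W B1 → L1 hit [D]
10: R B2 → L0 miss wb→B0 [-]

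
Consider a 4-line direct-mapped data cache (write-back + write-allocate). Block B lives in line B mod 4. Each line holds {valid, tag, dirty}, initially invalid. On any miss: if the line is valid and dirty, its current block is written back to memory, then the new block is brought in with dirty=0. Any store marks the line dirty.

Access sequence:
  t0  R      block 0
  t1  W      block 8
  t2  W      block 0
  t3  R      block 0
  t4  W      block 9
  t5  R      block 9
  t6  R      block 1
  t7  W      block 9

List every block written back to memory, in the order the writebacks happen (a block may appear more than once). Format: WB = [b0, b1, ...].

  0 | R B0 → L0 miss [-]
  1 | W B8 → L0 miss [D]
  2 | W B0 → L0 miss wb→B8 [D]
  3 | R B0 → L0 hit [D]
  4 | W B9 → L1 miss [D]
  5 | R B9 → L1 hit [D]
  6 | R B1 → L1 miss wb→B9 [-]
  7 | W B9 → L1 miss [D]

WB = [8, 9]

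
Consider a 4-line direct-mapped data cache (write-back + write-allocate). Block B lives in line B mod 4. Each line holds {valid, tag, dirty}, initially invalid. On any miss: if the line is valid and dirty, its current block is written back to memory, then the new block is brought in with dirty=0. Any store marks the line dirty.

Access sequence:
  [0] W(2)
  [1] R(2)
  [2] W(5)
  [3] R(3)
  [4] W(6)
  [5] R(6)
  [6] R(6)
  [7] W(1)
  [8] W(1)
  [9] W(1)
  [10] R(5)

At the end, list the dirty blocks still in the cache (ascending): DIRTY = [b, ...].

0: W B2 -> L2 miss  d=D]
1: R B2 -> L2 hit  d=D]
2: W B5 -> L1 miss  d=D]
3: R B3 -> L3 miss  d=-]
4: W B6 -> L2 miss wb->B2  d=D]
5: R B6 -> L2 hit  d=D]
6: R B6 -> L2 hit  d=D]
7: W B1 -> L1 miss wb->B5  d=D]
8: W B1 -> L1 hit  d=D]
9: W B1 -> L1 hit  d=D]
10: R B5 -> L1 miss wb->B1  d=-]

DIRTY = [6]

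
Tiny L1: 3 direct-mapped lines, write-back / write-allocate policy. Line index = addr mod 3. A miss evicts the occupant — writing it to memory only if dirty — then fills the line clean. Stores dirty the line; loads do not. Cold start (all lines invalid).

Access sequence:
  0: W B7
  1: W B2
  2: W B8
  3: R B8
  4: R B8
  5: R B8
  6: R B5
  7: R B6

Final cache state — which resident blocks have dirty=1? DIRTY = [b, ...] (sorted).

0: W B7 -> L1 miss  d=D]
1: W B2 -> L2 miss  d=D]
2: W B8 -> L2 miss wb->B2  d=D]
3: R B8 -> L2 hit  d=D]
4: R B8 -> L2 hit  d=D]
5: R B8 -> L2 hit  d=D]
6: R B5 -> L2 miss wb->B8  d=-]
7: R B6 -> L0 miss  d=-]

DIRTY = [7]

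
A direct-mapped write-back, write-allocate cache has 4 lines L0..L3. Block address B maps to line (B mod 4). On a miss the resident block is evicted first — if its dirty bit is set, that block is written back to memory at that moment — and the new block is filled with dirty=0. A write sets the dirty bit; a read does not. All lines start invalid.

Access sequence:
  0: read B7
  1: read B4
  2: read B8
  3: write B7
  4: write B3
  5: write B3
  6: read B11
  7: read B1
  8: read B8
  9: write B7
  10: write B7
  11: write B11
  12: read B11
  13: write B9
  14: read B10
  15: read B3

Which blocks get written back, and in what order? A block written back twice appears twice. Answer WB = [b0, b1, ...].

WB = [7, 3, 7, 11]

  0 | R B7 → L3 miss [-]
  1 | R B4 → L0 miss [-]
  2 | R B8 → L0 miss [-]
  3 | W B7 → L3 hit [D]
  4 | W B3 → L3 miss wb→B7 [D]
  5 | W B3 → L3 hit [D]
  6 | R B11 → L3 miss wb→B3 [-]
  7 | R B1 → L1 miss [-]
  8 | R B8 → L0 hit [-]
  9 | W B7 → L3 miss [D]
  10 | W B7 → L3 hit [D]
  11 | W B11 → L3 miss wb→B7 [D]
  12 | R B11 → L3 hit [D]
  13 | W B9 → L1 miss [D]
  14 | R B10 → L2 miss [-]
  15 | R B3 → L3 miss wb→B11 [-]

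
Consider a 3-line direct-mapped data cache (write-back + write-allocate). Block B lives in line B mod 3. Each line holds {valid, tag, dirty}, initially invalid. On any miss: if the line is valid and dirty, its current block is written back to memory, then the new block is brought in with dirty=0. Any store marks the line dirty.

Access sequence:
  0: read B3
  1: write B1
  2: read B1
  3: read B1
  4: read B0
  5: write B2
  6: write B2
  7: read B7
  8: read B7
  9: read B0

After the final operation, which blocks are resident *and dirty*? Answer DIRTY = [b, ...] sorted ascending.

0: R B3 → L0 miss [-]
1: W B1 → L1 miss [D]
2: R B1 → L1 hit [D]
3: R B1 → L1 hit [D]
4: R B0 → L0 miss [-]
5: W B2 → L2 miss [D]
6: W B2 → L2 hit [D]
7: R B7 → L1 miss wb→B1 [-]
8: R B7 → L1 hit [-]
9: R B0 → L0 hit [-]

DIRTY = [2]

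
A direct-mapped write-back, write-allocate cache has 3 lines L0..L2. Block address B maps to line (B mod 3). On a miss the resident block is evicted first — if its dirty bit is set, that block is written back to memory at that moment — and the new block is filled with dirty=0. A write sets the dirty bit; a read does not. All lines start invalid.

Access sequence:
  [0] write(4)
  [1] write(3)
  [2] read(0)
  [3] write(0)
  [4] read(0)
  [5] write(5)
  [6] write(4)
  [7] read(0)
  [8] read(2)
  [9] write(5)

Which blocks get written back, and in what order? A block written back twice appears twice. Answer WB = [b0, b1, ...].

WB = [3, 5]

0: W B4 → L1 miss [D]
1: W B3 → L0 miss [D]
2: R B0 → L0 miss wb→B3 [-]
3: W B0 → L0 hit [D]
4: R B0 → L0 hit [D]
5: W B5 → L2 miss [D]
6: W B4 → L1 hit [D]
7: R B0 → L0 hit [D]
8: R B2 → L2 miss wb→B5 [-]
9: W B5 → L2 miss [D]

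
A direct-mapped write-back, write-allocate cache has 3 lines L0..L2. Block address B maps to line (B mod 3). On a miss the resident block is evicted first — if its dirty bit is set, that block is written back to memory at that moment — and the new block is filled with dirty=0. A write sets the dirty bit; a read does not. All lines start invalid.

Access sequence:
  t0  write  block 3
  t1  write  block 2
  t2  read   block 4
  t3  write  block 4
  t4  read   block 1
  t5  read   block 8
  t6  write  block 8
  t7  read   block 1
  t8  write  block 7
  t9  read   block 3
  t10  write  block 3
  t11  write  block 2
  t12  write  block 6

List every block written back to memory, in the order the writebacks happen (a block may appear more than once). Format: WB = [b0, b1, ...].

0: W B3 → L0 miss [D]
1: W B2 → L2 miss [D]
2: R B4 → L1 miss [-]
3: W B4 → L1 hit [D]
4: R B1 → L1 miss wb→B4 [-]
5: R B8 → L2 miss wb→B2 [-]
6: W B8 → L2 hit [D]
7: R B1 → L1 hit [-]
8: W B7 → L1 miss [D]
9: R B3 → L0 hit [D]
10: W B3 → L0 hit [D]
11: W B2 → L2 miss wb→B8 [D]
12: W B6 → L0 miss wb→B3 [D]

WB = [4, 2, 8, 3]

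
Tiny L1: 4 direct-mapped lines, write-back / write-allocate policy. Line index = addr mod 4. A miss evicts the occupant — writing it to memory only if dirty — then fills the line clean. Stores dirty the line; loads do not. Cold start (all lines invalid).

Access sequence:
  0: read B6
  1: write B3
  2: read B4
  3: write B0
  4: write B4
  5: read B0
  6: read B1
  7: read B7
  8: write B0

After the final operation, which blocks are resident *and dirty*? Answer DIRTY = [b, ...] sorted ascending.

0: R B6 -> L2 miss  d=-]
1: W B3 -> L3 miss  d=D]
2: R B4 -> L0 miss  d=-]
3: W B0 -> L0 miss  d=D]
4: W B4 -> L0 miss wb->B0  d=D]
5: R B0 -> L0 miss wb->B4  d=-]
6: R B1 -> L1 miss  d=-]
7: R B7 -> L3 miss wb->B3  d=-]
8: W B0 -> L0 hit  d=D]

DIRTY = [0]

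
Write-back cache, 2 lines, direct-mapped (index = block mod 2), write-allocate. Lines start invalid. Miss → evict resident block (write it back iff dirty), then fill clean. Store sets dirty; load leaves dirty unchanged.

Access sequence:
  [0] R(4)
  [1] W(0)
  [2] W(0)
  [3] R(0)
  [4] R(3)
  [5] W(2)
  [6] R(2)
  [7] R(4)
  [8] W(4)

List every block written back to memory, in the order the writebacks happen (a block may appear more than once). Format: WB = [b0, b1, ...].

0: R B4 → L0 miss [-]
1: W B0 → L0 miss [D]
2: W B0 → L0 hit [D]
3: R B0 → L0 hit [D]
4: R B3 → L1 miss [-]
5: W B2 → L0 miss wb→B0 [D]
6: R B2 → L0 hit [D]
7: R B4 → L0 miss wb→B2 [-]
8: W B4 → L0 hit [D]

WB = [0, 2]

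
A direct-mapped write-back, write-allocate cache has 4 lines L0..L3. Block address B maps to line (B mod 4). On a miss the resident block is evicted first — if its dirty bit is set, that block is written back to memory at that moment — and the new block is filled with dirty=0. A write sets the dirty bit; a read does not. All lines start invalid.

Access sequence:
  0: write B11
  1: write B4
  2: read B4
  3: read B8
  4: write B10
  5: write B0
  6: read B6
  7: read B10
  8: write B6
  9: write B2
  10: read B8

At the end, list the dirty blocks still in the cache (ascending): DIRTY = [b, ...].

0: W B11 -> L3 miss  d=D]
1: W B4 -> L0 miss  d=D]
2: R B4 -> L0 hit  d=D]
3: R B8 -> L0 miss wb->B4  d=-]
4: W B10 -> L2 miss  d=D]
5: W B0 -> L0 miss  d=D]
6: R B6 -> L2 miss wb->B10  d=-]
7: R B10 -> L2 miss  d=-]
8: W B6 -> L2 miss  d=D]
9: W B2 -> L2 miss wb->B6  d=D]
10: R B8 -> L0 miss wb->B0  d=-]

DIRTY = [2, 11]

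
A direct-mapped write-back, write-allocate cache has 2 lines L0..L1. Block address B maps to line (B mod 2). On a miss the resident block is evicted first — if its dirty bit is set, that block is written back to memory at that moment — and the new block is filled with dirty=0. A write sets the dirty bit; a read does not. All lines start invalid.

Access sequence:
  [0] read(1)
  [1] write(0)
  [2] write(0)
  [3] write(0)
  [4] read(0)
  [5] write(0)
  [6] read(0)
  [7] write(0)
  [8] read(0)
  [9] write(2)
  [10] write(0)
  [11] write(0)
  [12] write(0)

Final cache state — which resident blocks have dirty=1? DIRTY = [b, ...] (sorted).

DIRTY = [0]

0: R B1 -> L1 miss  d=-]
1: W B0 -> L0 miss  d=D]
2: W B0 -> L0 hit  d=D]
3: W B0 -> L0 hit  d=D]
4: R B0 -> L0 hit  d=D]
5: W B0 -> L0 hit  d=D]
6: R B0 -> L0 hit  d=D]
7: W B0 -> L0 hit  d=D]
8: R B0 -> L0 hit  d=D]
9: W B2 -> L0 miss wb->B0  d=D]
10: W B0 -> L0 miss wb->B2  d=D]
11: W B0 -> L0 hit  d=D]
12: W B0 -> L0 hit  d=D]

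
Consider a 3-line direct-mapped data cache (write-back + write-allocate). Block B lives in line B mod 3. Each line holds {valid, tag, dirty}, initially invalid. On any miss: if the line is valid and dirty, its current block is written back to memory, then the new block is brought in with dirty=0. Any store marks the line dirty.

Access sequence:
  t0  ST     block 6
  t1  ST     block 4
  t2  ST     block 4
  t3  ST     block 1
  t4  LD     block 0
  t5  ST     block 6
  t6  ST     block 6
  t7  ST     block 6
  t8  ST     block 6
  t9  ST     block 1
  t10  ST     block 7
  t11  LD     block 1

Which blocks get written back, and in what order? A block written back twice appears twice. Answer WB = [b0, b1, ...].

WB = [4, 6, 1, 7]

0: W B6 → L0 miss [D]
1: W B4 → L1 miss [D]
2: W B4 → L1 hit [D]
3: W B1 → L1 miss wb→B4 [D]
4: R B0 → L0 miss wb→B6 [-]
5: W B6 → L0 miss [D]
6: W B6 → L0 hit [D]
7: W B6 → L0 hit [D]
8: W B6 → L0 hit [D]
9: W B1 → L1 hit [D]
10: W B7 → L1 miss wb→B1 [D]
11: R B1 → L1 miss wb→B7 [-]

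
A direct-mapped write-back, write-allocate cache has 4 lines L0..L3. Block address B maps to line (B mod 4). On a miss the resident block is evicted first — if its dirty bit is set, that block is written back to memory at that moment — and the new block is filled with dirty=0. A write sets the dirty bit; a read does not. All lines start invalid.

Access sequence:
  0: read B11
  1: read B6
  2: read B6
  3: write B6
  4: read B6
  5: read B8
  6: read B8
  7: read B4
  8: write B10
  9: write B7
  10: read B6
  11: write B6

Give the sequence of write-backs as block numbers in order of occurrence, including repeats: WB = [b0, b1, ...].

0: R B11 -> L3 miss  d=-]
1: R B6 -> L2 miss  d=-]
2: R B6 -> L2 hit  d=-]
3: W B6 -> L2 hit  d=D]
4: R B6 -> L2 hit  d=D]
5: R B8 -> L0 miss  d=-]
6: R B8 -> L0 hit  d=-]
7: R B4 -> L0 miss  d=-]
8: W B10 -> L2 miss wb->B6  d=D]
9: W B7 -> L3 miss  d=D]
10: R B6 -> L2 miss wb->B10  d=-]
11: W B6 -> L2 hit  d=D]

WB = [6, 10]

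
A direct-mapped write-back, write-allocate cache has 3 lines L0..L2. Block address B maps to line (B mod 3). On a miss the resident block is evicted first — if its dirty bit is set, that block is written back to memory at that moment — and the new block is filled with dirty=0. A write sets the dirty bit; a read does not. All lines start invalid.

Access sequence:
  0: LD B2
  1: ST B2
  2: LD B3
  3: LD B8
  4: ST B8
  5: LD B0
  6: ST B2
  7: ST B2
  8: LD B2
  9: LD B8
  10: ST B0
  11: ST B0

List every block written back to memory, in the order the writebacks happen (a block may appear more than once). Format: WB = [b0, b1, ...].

0: R B2 -> L2 miss  d=-]
1: W B2 -> L2 hit  d=D]
2: R B3 -> L0 miss  d=-]
3: R B8 -> L2 miss wb->B2  d=-]
4: W B8 -> L2 hit  d=D]
5: R B0 -> L0 miss  d=-]
6: W B2 -> L2 miss wb->B8  d=D]
7: W B2 -> L2 hit  d=D]
8: R B2 -> L2 hit  d=D]
9: R B8 -> L2 miss wb->B2  d=-]
10: W B0 -> L0 hit  d=D]
11: W B0 -> L0 hit  d=D]

WB = [2, 8, 2]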